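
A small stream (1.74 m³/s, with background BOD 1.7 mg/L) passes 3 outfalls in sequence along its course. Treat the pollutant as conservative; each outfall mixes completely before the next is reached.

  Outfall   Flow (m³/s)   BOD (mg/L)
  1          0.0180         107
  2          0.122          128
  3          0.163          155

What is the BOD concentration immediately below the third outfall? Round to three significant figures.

22.4 mg/L

After outfall 1: Q = 1.740 + 0.01800 = 1.758 m³/s; C = (1.740·1.700 + 0.01800·107.0)/1.758 = 2.778 mg/L.
After outfall 2: Q = 1.758 + 0.1220 = 1.880 m³/s; C = (1.758·2.778 + 0.1220·128.0)/1.880 = 10.90 mg/L.
After outfall 3: Q = 1.880 + 0.1630 = 2.043 m³/s; C = (1.880·10.90 + 0.1630·155.0)/2.043 = 22.40 mg/L.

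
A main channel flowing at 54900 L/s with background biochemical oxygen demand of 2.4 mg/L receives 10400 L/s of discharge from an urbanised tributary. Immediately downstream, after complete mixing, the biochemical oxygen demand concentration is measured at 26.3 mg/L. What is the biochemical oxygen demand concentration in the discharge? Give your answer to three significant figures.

152 mg/L

Mass balance: 54900·2.400 + 10400·Cₑ = 65300·26.30
→ Cₑ = (65300·26.30 − 54900·2.400) / 10400 = 152.5 mg/L.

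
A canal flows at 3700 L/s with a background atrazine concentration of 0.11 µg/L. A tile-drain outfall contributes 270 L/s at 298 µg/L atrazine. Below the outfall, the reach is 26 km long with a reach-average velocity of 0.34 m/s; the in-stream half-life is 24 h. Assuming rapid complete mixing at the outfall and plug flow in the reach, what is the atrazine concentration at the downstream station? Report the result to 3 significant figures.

11.0 µg/L

Mass balance: C = (3700·0.1100 + 270.0·298.0) / 3970 = 80870/3970 = 20.37 µg/L.
Travel time t = 26·1000 / 0.34 = 76470 s = 21.24 h.
Half-life 24 h → k = ln 2 / 24 = 0.02888 h⁻¹ = 0.6931 d⁻¹.
Applying C = C₀e^(−kt): 20.37 × 0.5415 = 11.03 µg/L.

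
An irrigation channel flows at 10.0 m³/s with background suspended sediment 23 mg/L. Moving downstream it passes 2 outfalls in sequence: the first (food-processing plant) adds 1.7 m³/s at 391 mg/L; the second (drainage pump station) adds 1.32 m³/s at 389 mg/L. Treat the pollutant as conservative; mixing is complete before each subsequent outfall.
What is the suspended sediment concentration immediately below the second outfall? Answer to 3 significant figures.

108 mg/L

Outfall 1: combined Q = 11.70 m³/s; C = (10.00·23.00 + 1.700·391.0)/11.70 = 76.47 mg/L.
Outfall 2: combined Q = 13.02 m³/s; C = (11.70·76.47 + 1.320·389.0)/13.02 = 108.2 mg/L.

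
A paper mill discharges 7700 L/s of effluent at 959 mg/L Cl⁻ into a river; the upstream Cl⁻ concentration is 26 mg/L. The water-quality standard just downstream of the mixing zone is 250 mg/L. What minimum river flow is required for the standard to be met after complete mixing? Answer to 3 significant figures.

24400 L/s

Set C_mix = 250: (Q·26.00 + 7700·959.0) / (Q + 7700) = 250
→ Q = 7700·(959.0 − 250)/(250 − 26.00) = 24370 L/s.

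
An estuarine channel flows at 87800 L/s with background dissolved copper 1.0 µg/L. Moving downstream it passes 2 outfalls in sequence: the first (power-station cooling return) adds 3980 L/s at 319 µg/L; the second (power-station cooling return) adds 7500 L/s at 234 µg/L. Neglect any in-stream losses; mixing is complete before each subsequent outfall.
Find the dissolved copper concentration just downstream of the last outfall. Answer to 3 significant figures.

Outfall 1: combined Q = 91780 L/s; C = (87800·1.000 + 3980·319.0)/91780 = 14.79 µg/L.
Outfall 2: combined Q = 99280 L/s; C = (91780·14.79 + 7500·234.0)/99280 = 31.35 µg/L.

31.3 µg/L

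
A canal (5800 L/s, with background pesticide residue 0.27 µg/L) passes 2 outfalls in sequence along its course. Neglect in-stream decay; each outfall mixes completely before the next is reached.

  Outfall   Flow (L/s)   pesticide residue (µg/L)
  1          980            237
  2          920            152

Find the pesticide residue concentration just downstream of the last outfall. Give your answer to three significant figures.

Outfall 1: combined Q = 6780 L/s; C = (5800·0.2700 + 980.0·237.0)/6780 = 34.49 µg/L.
Outfall 2: combined Q = 7700 L/s; C = (6780·34.49 + 920.0·152.0)/7700 = 48.53 µg/L.

48.5 µg/L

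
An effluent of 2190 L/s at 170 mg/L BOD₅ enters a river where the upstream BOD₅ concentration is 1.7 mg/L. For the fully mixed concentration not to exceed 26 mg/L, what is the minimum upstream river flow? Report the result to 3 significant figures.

13000 L/s

Set C_mix = 26: (Q·1.700 + 2190·170.0) / (Q + 2190) = 26
→ Q = 2190·(170.0 − 26)/(26 − 1.700) = 12980 L/s.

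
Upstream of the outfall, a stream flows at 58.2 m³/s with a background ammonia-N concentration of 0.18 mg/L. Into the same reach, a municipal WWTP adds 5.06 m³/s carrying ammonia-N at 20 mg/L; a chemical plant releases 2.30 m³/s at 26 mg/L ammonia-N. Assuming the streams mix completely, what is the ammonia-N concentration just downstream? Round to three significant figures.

2.62 mg/L

Mixed concentration C = ΣQC/ΣQ = (58.20·0.1800 + 5.060·20.00 + 2.300·26.00) / 65.56 = 171.5/65.56 = 2.616 mg/L.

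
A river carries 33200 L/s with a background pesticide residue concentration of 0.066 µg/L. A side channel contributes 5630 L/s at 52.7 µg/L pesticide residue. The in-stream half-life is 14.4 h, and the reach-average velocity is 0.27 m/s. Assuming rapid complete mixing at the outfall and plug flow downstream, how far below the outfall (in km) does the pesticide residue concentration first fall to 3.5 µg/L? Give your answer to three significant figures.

Conservation of mass: C = (33200·0.06600 + 5630·52.70) / 38830 = 298900/38830 = 7.697 µg/L.
Half-life 14.4 h → k = ln 2 / 14.4 = 0.04814 h⁻¹ = 1.155 d⁻¹.
Set 7.697·exp(−k·t) = 3.5 → t = ln(7.697/3.5)/k = 58940 s = 16.37 h.
Distance = v·t = 0.27·58940 = 15910 m = 15.91 km.

15.9 km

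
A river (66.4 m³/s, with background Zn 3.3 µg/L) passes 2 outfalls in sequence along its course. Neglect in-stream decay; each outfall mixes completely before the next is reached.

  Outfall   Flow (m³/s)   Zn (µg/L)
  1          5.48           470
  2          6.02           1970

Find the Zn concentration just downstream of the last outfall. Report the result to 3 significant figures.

188 µg/L

Below outfall 1: Q → 71.88 m³/s, C = (66.40·3.300 + 5.480·470.0)/71.88 = 38.88 µg/L.
Below outfall 2: Q → 77.90 m³/s, C = (71.88·38.88 + 6.020·1970)/77.90 = 188.1 µg/L.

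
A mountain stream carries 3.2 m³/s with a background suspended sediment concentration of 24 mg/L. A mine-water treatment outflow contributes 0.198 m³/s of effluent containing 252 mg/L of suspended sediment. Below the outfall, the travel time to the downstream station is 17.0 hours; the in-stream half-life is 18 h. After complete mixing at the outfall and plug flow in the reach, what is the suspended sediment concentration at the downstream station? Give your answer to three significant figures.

19.4 mg/L

Mass balance: C = (3.200·24.00 + 0.1980·252.0) / 3.398 = 126.7/3.398 = 37.29 mg/L.
Half-life 18 h → k = ln 2 / 18 = 0.03851 h⁻¹ = 0.9242 d⁻¹.
After decay, C = 37.29 × e^(−kt) = 37.29 × 0.5196 = 19.37 mg/L.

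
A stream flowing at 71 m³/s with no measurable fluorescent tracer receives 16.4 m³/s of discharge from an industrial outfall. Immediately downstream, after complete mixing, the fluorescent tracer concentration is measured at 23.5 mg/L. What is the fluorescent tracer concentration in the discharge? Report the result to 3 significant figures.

125 mg/L

Mass balance: 71.00·0 + 16.40·Cₑ = 87.40·23.50
→ Cₑ = (87.40·23.50 − 71.00·0) / 16.40 = 125.2 mg/L.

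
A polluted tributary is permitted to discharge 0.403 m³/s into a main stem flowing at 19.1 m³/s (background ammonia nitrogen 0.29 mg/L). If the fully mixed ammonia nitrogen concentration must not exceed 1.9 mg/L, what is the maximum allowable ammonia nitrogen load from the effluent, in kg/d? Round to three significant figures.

2720 kg/d

Mass balance at the limit: 19.10·0.2900 + 0.4030·Cₑ = 19.50·1.9 → Cₑ = 78.21 mg/L.
Load = 0.4030 m³/s × 78.21 g/m³ × 86 400 s/d = 2723 kg/d.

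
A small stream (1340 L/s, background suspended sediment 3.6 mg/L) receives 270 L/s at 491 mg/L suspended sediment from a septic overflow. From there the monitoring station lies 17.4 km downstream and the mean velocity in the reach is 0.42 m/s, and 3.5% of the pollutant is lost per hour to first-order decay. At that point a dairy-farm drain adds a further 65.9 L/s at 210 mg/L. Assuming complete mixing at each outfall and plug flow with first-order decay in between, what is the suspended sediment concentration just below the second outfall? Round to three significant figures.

Mixed concentration C = ΣQC/ΣQ = (1340·3.600 + 270.0·491.0) / 1610 = 137400/1610 = 85.34 mg/L; combined flow 1610 L/s.
Travel time t = 17.4·1000 / 0.42 = 41430 s = 11.51 h.
3.5%/h lost → k = −ln(1 − 0.035) = 0.03563 h⁻¹.
Applying C = C₀e^(−kt): 85.34 × 0.6637 = 56.63 mg/L.
Second outfall: C = (1610·56.63 + 65.90·210.0)/1676 = 62.67 mg/L.

62.7 mg/L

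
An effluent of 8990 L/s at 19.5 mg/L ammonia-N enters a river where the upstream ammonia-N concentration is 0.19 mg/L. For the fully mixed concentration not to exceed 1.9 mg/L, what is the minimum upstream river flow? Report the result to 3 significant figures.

Set C_mix = 1.9: (Q·0.1900 + 8990·19.50) / (Q + 8990) = 1.9
→ Q = 8990·(19.50 − 1.9)/(1.9 − 0.1900) = 92530 L/s.

92500 L/s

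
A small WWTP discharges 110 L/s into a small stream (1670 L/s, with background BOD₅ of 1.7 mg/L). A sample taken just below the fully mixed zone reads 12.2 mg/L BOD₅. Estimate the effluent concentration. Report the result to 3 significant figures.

172 mg/L

Mass balance: 1670·1.700 + 110.0·Cₑ = 1780·12.20
→ Cₑ = (1780·12.20 − 1670·1.700) / 110.0 = 171.6 mg/L.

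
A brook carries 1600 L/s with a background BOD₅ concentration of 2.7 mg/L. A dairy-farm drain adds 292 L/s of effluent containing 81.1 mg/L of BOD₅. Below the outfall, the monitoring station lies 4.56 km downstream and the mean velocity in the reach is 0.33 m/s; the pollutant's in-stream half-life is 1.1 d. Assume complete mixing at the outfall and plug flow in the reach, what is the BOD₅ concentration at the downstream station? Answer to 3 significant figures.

13.4 mg/L

Mixed concentration C = ΣQC/ΣQ = (1600·2.700 + 292.0·81.10) / 1892 = 28000/1892 = 14.80 mg/L.
Travel time t = 4.56·1000 / 0.33 = 13820 s = 3.838 h.
Half-life 1.1 d → k = ln 2 / 1.1 = 0.6301 d⁻¹.
Decay over the reach: 14.80·exp(−kt) = 14.80·0.9041 = 13.38 mg/L.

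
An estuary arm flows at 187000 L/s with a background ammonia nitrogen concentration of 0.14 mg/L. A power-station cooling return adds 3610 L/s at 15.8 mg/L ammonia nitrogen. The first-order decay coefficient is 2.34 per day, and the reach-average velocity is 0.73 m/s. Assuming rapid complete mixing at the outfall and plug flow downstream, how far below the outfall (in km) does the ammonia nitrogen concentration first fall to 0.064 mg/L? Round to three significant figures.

Conservation of mass: C = (187000·0.1400 + 3610·15.80) / 190600 = 83220/190600 = 0.4366 mg/L.
Set 0.4366·exp(−k·t) = 0.064 → t = ln(0.4366/0.064)/k = 70900 s = 19.69 h.
Distance = v·t = 0.73·70900 = 51750 m = 51.75 km.

51.8 km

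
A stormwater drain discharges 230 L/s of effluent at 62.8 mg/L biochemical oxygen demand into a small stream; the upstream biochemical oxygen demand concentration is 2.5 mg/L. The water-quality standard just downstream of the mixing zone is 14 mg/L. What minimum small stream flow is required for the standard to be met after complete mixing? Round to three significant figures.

Set C_mix = 14: (Q·2.500 + 230.0·62.80) / (Q + 230.0) = 14
→ Q = 230.0·(62.80 − 14)/(14 − 2.500) = 976.0 L/s.

976 L/s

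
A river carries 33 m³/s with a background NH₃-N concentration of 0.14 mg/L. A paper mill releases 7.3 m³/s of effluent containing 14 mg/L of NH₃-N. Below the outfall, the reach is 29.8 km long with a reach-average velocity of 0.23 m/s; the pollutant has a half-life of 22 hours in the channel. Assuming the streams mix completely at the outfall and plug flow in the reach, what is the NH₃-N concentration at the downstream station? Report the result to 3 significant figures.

After mixing, C = (33.00·0.1400 + 7.300·14.00) / 40.30 = 106.8/40.30 = 2.651 mg/L.
Travel time t = 29.8·1000 / 0.23 = 129600 s = 35.99 h.
Half-life 22 h → k = ln 2 / 22 = 0.03151 h⁻¹ = 0.7562 d⁻¹.
Applying C = C₀e^(−kt): 2.651 × 0.3218 = 0.8529 mg/L.

0.853 mg/L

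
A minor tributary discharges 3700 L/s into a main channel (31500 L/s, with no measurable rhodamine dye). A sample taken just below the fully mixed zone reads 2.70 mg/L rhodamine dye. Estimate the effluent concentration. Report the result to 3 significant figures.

Mass balance: 31500·0 + 3700·Cₑ = 35200·2.700
→ Cₑ = (35200·2.700 − 31500·0) / 3700 = 25.69 mg/L.

25.7 mg/L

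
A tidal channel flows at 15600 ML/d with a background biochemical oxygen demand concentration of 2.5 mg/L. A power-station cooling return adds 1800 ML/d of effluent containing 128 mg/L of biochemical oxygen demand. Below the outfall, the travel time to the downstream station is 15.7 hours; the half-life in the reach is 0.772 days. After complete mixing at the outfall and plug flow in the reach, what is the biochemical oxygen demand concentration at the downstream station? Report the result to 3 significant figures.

8.61 mg/L

Mixed concentration C = ΣQC/ΣQ = (15600·2.500 + 1800·128.0) / 17400 = 269400/17400 = 15.48 mg/L.
Half-life 0.772 d → k = ln 2 / 0.772 = 0.8979 d⁻¹.
After decay, C = 15.48 × e^(−kt) = 15.48 × 0.5558 = 8.605 mg/L.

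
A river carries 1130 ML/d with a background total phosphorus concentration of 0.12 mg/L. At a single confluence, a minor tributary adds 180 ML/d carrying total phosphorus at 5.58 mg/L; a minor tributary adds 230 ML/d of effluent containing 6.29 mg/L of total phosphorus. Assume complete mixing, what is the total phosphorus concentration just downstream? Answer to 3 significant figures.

Mixed concentration C = ΣQC/ΣQ = (1130·0.1200 + 180.0·5.580 + 230.0·6.290) / 1540 = 2587/1540 = 1.680 mg/L.

1.68 mg/L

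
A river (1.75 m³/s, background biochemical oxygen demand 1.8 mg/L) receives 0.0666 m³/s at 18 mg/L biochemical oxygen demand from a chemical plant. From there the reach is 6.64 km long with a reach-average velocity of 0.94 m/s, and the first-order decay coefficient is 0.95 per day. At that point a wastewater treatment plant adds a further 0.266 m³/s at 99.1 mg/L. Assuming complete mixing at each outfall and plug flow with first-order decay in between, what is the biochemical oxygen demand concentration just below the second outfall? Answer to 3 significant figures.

Conservation of mass: C = (1.750·1.800 + 0.06660·18.00) / 1.817 = 4.349/1.817 = 2.394 mg/L; combined flow 1.817 m³/s.
Travel time t = 6.64·1000 / 0.94 = 7064 s = 1.962 h.
Applying C = C₀e^(−kt): 2.394 × 0.9253 = 2.215 mg/L.
Second outfall: C = (1.817·2.215 + 0.2660·99.10)/2.083 = 14.59 mg/L.

14.6 mg/L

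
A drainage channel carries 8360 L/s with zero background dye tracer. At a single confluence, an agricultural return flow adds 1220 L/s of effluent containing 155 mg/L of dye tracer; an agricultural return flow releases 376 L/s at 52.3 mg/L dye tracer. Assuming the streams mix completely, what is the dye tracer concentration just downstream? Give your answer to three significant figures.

After mixing, C = (8360·0 + 1220·155.0 + 376.0·52.30) / 9956 = 208800/9956 = 20.97 mg/L.

21.0 mg/L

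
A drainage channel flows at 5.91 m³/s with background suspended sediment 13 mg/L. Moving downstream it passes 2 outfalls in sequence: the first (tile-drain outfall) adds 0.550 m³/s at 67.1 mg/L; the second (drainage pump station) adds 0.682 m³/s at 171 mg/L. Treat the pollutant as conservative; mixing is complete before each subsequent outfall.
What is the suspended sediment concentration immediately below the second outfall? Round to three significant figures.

32.3 mg/L

Outfall 1: combined Q = 6.460 m³/s; C = (5.910·13.00 + 0.5500·67.10)/6.460 = 17.61 mg/L.
Outfall 2: combined Q = 7.142 m³/s; C = (6.460·17.61 + 0.6820·171.0)/7.142 = 32.25 mg/L.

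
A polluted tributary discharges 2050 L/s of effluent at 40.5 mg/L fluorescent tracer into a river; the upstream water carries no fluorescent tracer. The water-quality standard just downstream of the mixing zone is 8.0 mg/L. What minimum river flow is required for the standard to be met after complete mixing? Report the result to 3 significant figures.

Set C_mix = 8.0: (Q·0 + 2050·40.50) / (Q + 2050) = 8.0
→ Q = 2050·(40.50 − 8.0)/(8.0 − 0) = 8328 L/s.

8330 L/s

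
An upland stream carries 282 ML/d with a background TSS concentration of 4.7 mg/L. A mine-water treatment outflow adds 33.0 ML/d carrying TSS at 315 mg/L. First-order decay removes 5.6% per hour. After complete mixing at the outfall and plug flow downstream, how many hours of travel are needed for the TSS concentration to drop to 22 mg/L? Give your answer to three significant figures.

9.12 h

Mixed concentration C = ΣQC/ΣQ = (282.0·4.700 + 33.00·315.0) / 315.0 = 11720/315.0 = 37.21 mg/L.
5.6%/h lost → k = −ln(1 − 0.056) = 0.05763 h⁻¹.
37.21·exp(−k·t) = 22 → t = ln(37.21/22)/k = 32830 s = 9.118 h.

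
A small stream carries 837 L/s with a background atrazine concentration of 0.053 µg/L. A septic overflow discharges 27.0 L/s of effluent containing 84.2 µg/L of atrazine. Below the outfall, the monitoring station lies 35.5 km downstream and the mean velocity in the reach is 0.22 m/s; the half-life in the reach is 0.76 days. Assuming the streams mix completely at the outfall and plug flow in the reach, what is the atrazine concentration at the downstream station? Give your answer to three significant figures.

Conservation of mass: C = (837.0·0.05300 + 27.00·84.20) / 864.0 = 2318/864.0 = 2.683 µg/L.
Travel time t = 35.5·1000 / 0.22 = 161400 s = 44.82 h.
Half-life 0.76 d → k = ln 2 / 0.76 = 0.9120 d⁻¹.
After decay, C = 2.683 × e^(−kt) = 2.683 × 0.1821 = 0.4884 µg/L.

0.488 µg/L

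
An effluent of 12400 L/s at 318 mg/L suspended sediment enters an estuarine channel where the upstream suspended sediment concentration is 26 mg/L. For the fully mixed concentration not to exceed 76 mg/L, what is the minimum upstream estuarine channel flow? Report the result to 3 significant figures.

60000 L/s

Set C_mix = 76: (Q·26.00 + 12400·318.0) / (Q + 12400) = 76
→ Q = 12400·(318.0 − 76)/(76 − 26.00) = 60020 L/s.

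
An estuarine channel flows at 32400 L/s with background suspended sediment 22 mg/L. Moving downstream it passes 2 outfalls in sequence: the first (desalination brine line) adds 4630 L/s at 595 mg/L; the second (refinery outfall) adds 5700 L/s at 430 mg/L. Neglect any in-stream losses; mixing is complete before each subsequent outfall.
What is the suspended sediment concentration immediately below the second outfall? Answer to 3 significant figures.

Below outfall 1: Q → 37030 L/s, C = (32400·22.00 + 4630·595.0)/37030 = 93.64 mg/L.
Below outfall 2: Q → 42730 L/s, C = (37030·93.64 + 5700·430.0)/42730 = 138.5 mg/L.

139 mg/L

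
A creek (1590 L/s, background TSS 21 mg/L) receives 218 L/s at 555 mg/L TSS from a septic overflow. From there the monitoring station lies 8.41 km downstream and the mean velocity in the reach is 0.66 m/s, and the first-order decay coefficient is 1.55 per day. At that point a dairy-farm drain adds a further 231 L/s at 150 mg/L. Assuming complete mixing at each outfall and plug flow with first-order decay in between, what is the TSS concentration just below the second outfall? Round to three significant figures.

77.2 mg/L

Flow-weighted average: C = (1590·21.00 + 218.0·555.0) / 1808 = 154400/1808 = 85.39 mg/L; combined flow 1808 L/s.
Travel time t = 8.41·1000 / 0.66 = 12740 s = 3.540 h.
After decay, C = 85.39 × e^(−kt) = 85.39 × 0.7956 = 67.94 mg/L.
Second outfall: C = (1808·67.94 + 231.0·150.0)/2039 = 77.24 mg/L.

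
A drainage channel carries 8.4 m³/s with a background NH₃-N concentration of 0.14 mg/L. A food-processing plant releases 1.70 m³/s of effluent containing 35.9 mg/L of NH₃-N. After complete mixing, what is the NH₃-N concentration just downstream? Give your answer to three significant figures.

After mixing, C = (8.400·0.1400 + 1.700·35.90) / 10.10 = 62.21/10.10 = 6.159 mg/L.

6.16 mg/L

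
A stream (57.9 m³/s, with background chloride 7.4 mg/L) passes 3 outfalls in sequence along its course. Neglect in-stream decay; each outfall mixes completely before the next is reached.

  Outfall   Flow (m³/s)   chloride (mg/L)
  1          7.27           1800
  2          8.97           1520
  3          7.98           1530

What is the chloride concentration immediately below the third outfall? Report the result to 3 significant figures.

Below outfall 1: Q → 65.17 m³/s, C = (57.90·7.400 + 7.270·1800)/65.17 = 207.4 mg/L.
Below outfall 2: Q → 74.14 m³/s, C = (65.17·207.4 + 8.970·1520)/74.14 = 366.2 mg/L.
Below outfall 3: Q → 82.12 m³/s, C = (74.14·366.2 + 7.980·1530)/82.12 = 479.3 mg/L.

479 mg/L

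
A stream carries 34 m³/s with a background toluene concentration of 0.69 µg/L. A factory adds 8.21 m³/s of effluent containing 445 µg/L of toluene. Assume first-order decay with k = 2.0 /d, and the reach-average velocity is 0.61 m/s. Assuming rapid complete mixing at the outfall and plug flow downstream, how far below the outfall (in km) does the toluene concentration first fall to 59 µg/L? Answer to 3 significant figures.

10.3 km

Mixed concentration C = ΣQC/ΣQ = (34.00·0.6900 + 8.210·445.0) / 42.21 = 3677/42.21 = 87.11 µg/L.
Set 87.11·exp(−k·t) = 59 → t = ln(87.11/59)/k = 16830 s = 4.676 h.
Distance = v·t = 0.61·16830 = 10270 m = 10.27 km.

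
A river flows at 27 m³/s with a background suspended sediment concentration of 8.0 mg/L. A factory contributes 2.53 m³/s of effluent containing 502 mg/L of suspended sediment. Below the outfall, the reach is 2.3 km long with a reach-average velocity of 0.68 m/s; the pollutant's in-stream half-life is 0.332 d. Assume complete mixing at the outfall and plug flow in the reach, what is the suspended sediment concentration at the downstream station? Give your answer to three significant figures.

46.4 mg/L

Conservation of mass: C = (27.00·8.000 + 2.530·502.0) / 29.53 = 1486/29.53 = 50.32 mg/L.
Travel time t = 2.3·1000 / 0.68 = 3382 s = 0.9395 h.
Half-life 0.332 d → k = ln 2 / 0.332 = 2.088 d⁻¹.
First-order decay: C = 50.32·exp(−k·t) = 50.32·0.9215 = 46.37 mg/L.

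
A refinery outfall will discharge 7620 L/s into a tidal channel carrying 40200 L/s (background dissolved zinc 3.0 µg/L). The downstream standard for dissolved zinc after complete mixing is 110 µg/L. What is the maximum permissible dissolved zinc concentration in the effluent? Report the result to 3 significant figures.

At the limit, (Qr·Cr + Qe·Cₑ)/(Qr + Qe) = 110:
Cₑ = (47820·110 − 40200·3.000) / 7620 = 674.5 µg/L.

674 µg/L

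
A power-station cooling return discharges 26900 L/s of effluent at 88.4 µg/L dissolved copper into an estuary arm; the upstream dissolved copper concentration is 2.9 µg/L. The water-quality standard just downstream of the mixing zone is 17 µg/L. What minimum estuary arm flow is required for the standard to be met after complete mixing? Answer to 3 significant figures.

136000 L/s

Set C_mix = 17: (Q·2.900 + 26900·88.40) / (Q + 26900) = 17
→ Q = 26900·(88.40 − 17)/(17 − 2.900) = 136200 L/s.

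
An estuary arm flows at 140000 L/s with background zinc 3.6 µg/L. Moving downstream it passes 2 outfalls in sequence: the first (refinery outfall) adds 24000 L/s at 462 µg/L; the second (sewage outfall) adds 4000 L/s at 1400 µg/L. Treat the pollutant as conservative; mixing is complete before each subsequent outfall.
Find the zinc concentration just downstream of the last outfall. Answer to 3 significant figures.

102 µg/L

Outfall 1: combined Q = 164000 L/s; C = (140000·3.600 + 24000·462.0)/164000 = 70.68 µg/L.
Outfall 2: combined Q = 168000 L/s; C = (164000·70.68 + 4000·1400)/168000 = 102.3 µg/L.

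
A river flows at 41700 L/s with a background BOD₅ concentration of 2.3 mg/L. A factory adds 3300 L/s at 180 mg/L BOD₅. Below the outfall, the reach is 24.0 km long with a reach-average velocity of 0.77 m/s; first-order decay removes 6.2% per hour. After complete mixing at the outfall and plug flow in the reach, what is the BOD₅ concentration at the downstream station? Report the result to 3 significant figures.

After mixing, C = (41700·2.300 + 3300·180.0) / 45000 = 689900/45000 = 15.33 mg/L.
Travel time t = 24.0·1000 / 0.77 = 31170 s = 8.658 h.
6.2%/h lost → k = −ln(1 − 0.062) = 0.06401 h⁻¹.
After decay, C = 15.33 × e^(−kt) = 15.33 × 0.5746 = 8.809 mg/L.

8.81 mg/L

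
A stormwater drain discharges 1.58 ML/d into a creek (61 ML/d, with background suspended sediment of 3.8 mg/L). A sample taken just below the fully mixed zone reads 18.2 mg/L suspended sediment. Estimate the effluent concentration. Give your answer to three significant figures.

574 mg/L

Mass balance: 61.00·3.800 + 1.580·Cₑ = 62.58·18.20
→ Cₑ = (62.58·18.20 − 61.00·3.800) / 1.580 = 574.1 mg/L.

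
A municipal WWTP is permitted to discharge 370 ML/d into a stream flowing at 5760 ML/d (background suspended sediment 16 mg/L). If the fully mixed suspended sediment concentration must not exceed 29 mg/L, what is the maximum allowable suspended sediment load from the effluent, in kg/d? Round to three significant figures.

Mass balance at the limit: 5760·16.00 + 370.0·Cₑ = 6130·29 → Cₑ = 231.4 mg/L.
370.0 ML/d = 4.282 m³/s. Load = 4.282 m³/s × 231.4 g/m³ × 86 400 s/d = 85610 kg/d.

85600 kg/d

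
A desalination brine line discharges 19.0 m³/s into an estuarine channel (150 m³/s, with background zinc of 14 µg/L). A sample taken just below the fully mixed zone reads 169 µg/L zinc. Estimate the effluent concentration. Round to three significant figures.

1390 µg/L

Mass balance: 150.0·14.00 + 19.00·Cₑ = 169.0·169.0
→ Cₑ = (169.0·169.0 − 150.0·14.00) / 19.00 = 1393 µg/L.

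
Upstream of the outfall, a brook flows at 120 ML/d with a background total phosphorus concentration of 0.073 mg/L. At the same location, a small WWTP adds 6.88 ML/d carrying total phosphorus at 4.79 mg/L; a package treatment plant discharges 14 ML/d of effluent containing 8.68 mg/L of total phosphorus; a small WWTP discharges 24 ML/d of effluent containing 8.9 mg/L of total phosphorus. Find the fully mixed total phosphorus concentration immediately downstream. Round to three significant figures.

2.29 mg/L

Conservation of mass: C = (120.0·0.07300 + 6.880·4.790 + 14.00·8.680 + 24.00·8.900) / 164.9 = 376.8/164.9 = 2.286 mg/L.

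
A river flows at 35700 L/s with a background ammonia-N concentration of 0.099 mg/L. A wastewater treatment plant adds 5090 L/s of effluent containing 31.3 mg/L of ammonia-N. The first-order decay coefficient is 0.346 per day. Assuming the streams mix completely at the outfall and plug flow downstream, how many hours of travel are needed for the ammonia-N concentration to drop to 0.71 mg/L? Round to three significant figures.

120 h

Flow-weighted average: C = (35700·0.09900 + 5090·31.30) / 40790 = 162900/40790 = 3.992 mg/L.
3.992·exp(−k·t) = 0.71 → t = ln(3.992/0.71)/k = 431200 s = 119.8 h.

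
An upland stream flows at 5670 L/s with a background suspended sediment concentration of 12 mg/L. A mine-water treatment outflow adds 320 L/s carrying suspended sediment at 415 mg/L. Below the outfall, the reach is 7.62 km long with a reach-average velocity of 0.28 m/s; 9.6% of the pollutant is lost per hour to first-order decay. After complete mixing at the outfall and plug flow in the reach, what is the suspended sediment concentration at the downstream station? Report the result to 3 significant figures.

15.6 mg/L

Flow-weighted average: C = (5670·12.00 + 320.0·415.0) / 5990 = 200800/5990 = 33.53 mg/L.
Travel time t = 7.62·1000 / 0.28 = 27210 s = 7.560 h.
9.6%/h lost → k = −ln(1 − 0.096) = 0.1009 h⁻¹.
After decay, C = 33.53 × e^(−kt) = 33.53 × 0.4663 = 15.63 mg/L.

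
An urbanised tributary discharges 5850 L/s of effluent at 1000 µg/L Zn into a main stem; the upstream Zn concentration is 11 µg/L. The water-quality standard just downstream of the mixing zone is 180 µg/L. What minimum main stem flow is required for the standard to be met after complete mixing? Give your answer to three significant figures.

Set C_mix = 180: (Q·11.00 + 5850·1000) / (Q + 5850) = 180
→ Q = 5850·(1000 − 180)/(180 − 11.00) = 28380 L/s.

28400 L/s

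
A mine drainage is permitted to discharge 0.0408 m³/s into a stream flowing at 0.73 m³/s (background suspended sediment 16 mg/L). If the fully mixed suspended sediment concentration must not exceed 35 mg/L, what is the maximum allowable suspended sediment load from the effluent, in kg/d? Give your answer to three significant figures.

Mass balance at the limit: 0.7300·16.00 + 0.04080·Cₑ = 0.7708·35 → Cₑ = 375.0 mg/L.
Load = 0.04080 m³/s × 375.0 g/m³ × 86 400 s/d = 1322 kg/d.

1320 kg/d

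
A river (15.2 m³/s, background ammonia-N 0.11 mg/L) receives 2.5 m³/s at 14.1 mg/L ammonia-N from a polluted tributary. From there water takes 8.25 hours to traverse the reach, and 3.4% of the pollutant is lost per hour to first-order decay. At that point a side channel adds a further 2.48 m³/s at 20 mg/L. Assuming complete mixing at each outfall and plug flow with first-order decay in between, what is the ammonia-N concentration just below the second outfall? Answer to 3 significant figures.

Mixed concentration C = ΣQC/ΣQ = (15.20·0.1100 + 2.500·14.10) / 17.70 = 36.92/17.70 = 2.086 mg/L; combined flow 17.70 m³/s.
3.4%/h lost → k = −ln(1 − 0.034) = 0.03459 h⁻¹.
After decay, C = 2.086 × e^(−kt) = 2.086 × 0.7517 = 1.568 mg/L.
At the second outfall, C = (17.70·1.568 + 2.480·20.00) / (17.70 + 2.480) = 3.833 mg/L.

3.83 mg/L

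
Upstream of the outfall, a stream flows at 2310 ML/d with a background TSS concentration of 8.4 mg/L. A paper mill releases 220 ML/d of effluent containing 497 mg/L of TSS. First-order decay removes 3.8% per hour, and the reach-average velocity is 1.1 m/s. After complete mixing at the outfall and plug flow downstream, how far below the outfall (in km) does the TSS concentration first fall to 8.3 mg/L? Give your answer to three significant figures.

Conservation of mass: C = (2310·8.400 + 220.0·497.0) / 2530 = 128700/2530 = 50.89 mg/L.
3.8%/h lost → k = −ln(1 − 0.038) = 0.03874 h⁻¹.
Set 50.89·exp(−k·t) = 8.3 → t = ln(50.89/8.3)/k = 168500 s = 46.81 h.
Distance = v·t = 1.1·168500 = 185400 m = 185.4 km.

185 km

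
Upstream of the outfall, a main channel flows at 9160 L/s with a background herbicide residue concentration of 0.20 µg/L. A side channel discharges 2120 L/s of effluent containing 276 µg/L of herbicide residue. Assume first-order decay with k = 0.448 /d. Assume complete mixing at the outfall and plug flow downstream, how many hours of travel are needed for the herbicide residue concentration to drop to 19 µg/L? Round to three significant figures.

Mass balance: C = (9160·0.2000 + 2120·276.0) / 11280 = 587000/11280 = 52.03 µg/L.
52.03·exp(−k·t) = 19 → t = ln(52.03/19)/k = 194300 s = 53.97 h.

54.0 h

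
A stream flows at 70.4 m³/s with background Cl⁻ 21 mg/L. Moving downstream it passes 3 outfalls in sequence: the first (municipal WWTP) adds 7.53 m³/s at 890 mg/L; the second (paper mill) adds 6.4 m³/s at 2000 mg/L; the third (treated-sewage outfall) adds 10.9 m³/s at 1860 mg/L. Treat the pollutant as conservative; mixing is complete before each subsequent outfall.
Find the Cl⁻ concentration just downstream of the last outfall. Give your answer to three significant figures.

Below outfall 1: Q → 77.93 m³/s, C = (70.40·21.00 + 7.530·890.0)/77.93 = 105.0 mg/L.
Below outfall 2: Q → 84.33 m³/s, C = (77.93·105.0 + 6.400·2000)/84.33 = 248.8 mg/L.
Below outfall 3: Q → 95.23 m³/s, C = (84.33·248.8 + 10.90·1860)/95.23 = 433.2 mg/L.

433 mg/L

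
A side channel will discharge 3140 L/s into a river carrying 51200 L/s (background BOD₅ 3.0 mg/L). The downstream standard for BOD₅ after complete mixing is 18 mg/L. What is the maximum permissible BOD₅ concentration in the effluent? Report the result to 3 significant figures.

At the limit, (Qr·Cr + Qe·Cₑ)/(Qr + Qe) = 18:
Cₑ = (54340·18 − 51200·3.000) / 3140 = 262.6 mg/L.

263 mg/L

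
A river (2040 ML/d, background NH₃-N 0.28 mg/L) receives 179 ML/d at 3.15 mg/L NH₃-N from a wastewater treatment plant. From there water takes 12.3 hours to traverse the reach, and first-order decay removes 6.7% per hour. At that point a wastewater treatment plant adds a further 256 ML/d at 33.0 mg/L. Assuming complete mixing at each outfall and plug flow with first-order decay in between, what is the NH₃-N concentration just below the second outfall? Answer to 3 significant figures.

3.61 mg/L

Mass balance: C = (2040·0.2800 + 179.0·3.150) / 2219 = 1135/2219 = 0.5115 mg/L; combined flow 2219 ML/d.
6.7%/h lost → k = −ln(1 − 0.067) = 0.06935 h⁻¹.
After decay, C = 0.5115 × e^(−kt) = 0.5115 × 0.4261 = 0.2180 mg/L.
At the second outfall, C = (2219·0.2180 + 256.0·33.00) / (2219 + 256.0) = 3.609 mg/L.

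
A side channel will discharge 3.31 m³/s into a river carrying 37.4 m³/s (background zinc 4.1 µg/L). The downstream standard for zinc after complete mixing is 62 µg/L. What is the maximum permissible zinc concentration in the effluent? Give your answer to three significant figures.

At the limit, (Qr·Cr + Qe·Cₑ)/(Qr + Qe) = 62:
Cₑ = (40.71·62 − 37.40·4.100) / 3.310 = 716.2 µg/L.

716 µg/L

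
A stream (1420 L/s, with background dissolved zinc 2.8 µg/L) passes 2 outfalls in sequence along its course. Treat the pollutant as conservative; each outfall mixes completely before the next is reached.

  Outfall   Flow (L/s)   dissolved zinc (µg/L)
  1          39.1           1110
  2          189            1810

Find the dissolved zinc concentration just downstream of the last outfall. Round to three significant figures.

236 µg/L

Outfall 1: combined Q = 1459 L/s; C = (1420·2.800 + 39.10·1110)/1459 = 32.47 µg/L.
Outfall 2: combined Q = 1648 L/s; C = (1459·32.47 + 189.0·1810)/1648 = 236.3 µg/L.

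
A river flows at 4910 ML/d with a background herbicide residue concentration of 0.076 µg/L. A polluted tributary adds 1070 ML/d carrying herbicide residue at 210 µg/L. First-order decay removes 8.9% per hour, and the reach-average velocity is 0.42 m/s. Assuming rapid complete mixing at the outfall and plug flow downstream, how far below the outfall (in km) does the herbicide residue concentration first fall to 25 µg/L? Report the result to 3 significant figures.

6.64 km

Mixed concentration C = ΣQC/ΣQ = (4910·0.07600 + 1070·210.0) / 5980 = 225100/5980 = 37.64 µg/L.
8.9%/h lost → k = −ln(1 − 0.089) = 0.09321 h⁻¹.
Set 37.64·exp(−k·t) = 25 → t = ln(37.64/25)/k = 15800 s = 4.389 h.
Distance = v·t = 0.42·15800 = 6636 m = 6.636 km.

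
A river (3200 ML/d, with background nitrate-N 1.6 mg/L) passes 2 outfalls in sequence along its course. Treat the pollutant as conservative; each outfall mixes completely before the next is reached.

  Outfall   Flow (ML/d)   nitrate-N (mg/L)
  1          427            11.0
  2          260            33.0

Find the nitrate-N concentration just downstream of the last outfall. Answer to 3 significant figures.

4.73 mg/L

Outfall 1: combined Q = 3627 ML/d; C = (3200·1.600 + 427.0·11.00)/3627 = 2.707 mg/L.
Outfall 2: combined Q = 3887 ML/d; C = (3627·2.707 + 260.0·33.00)/3887 = 4.733 mg/L.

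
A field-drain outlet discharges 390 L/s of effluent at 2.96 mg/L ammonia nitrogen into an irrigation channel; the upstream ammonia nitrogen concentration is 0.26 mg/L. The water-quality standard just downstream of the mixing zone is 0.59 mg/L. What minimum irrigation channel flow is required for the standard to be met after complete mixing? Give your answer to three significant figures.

2800 L/s

Set C_mix = 0.59: (Q·0.2600 + 390.0·2.960) / (Q + 390.0) = 0.59
→ Q = 390.0·(2.960 − 0.59)/(0.59 − 0.2600) = 2801 L/s.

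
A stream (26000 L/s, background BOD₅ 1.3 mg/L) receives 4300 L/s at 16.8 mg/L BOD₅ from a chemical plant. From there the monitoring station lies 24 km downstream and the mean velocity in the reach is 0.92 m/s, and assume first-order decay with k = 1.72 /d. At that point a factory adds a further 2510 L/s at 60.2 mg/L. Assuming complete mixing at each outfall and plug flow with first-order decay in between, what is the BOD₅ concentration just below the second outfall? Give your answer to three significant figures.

6.53 mg/L

Conservation of mass: C = (26000·1.300 + 4300·16.80) / 30300 = 106000/30300 = 3.500 mg/L; combined flow 30300 L/s.
Travel time t = 24·1000 / 0.92 = 26090 s = 7.246 h.
Decay over the reach: 3.500·exp(−kt) = 3.500·0.5949 = 2.082 mg/L.
Second outfall: C = (30300·2.082 + 2510·60.20)/32810 = 6.528 mg/L.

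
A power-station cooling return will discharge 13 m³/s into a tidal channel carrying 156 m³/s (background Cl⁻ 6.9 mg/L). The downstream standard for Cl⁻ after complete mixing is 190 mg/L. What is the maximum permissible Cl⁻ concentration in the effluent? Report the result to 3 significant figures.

2390 mg/L

At the limit, (Qr·Cr + Qe·Cₑ)/(Qr + Qe) = 190:
Cₑ = (169.0·190 − 156.0·6.900) / 13.00 = 2387 mg/L.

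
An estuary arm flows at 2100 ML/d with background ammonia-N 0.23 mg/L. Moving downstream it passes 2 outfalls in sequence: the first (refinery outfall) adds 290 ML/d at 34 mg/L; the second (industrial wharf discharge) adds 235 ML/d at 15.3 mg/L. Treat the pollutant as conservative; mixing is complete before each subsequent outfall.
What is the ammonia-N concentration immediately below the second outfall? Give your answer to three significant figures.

After outfall 1: Q = 2100 + 290.0 = 2390 ML/d; C = (2100·0.2300 + 290.0·34.00)/2390 = 4.328 mg/L.
After outfall 2: Q = 2390 + 235.0 = 2625 ML/d; C = (2390·4.328 + 235.0·15.30)/2625 = 5.310 mg/L.

5.31 mg/L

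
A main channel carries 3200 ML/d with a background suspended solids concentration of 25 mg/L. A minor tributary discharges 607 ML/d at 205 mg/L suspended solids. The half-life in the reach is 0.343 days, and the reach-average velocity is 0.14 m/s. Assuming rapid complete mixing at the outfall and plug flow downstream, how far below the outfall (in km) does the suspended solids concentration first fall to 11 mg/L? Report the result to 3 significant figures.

9.49 km

Mass balance: C = (3200·25.00 + 607.0·205.0) / 3807 = 204400/3807 = 53.70 mg/L.
Half-life 0.343 d → k = ln 2 / 0.343 = 2.021 d⁻¹.
Set 53.70·exp(−k·t) = 11 → t = ln(53.70/11)/k = 67790 s = 18.83 h.
Distance = v·t = 0.14·67790 = 9490 m = 9.490 km.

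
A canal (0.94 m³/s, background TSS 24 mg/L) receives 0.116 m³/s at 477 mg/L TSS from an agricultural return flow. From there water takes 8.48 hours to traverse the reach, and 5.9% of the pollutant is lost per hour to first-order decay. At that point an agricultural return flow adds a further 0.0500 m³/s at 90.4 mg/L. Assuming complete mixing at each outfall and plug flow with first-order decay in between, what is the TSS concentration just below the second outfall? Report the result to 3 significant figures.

46.1 mg/L

Flow-weighted average: C = (0.9400·24.00 + 0.1160·477.0) / 1.056 = 77.89/1.056 = 73.76 mg/L; combined flow 1.056 m³/s.
5.9%/h lost → k = −ln(1 − 0.059) = 0.06081 h⁻¹.
After decay, C = 73.76 × e^(−kt) = 73.76 × 0.5971 = 44.04 mg/L.
Second outfall: C = (1.056·44.04 + 0.05000·90.40)/1.106 = 46.14 mg/L.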